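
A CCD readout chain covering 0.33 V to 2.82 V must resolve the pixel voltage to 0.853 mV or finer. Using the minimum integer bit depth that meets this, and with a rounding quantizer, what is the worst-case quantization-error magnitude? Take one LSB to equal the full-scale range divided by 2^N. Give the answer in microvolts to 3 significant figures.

304 µV

The full-scale span is 2.82 − (0.33) = 2.49 V.
Required number of levels: 2.49/0.853 mV = 2919.1; smallest N with 2^N ≥ that is 12.
Step size = 2.49/4096 V = 0.60791 mV.
|e|_max = LSB/2 = 304 µV.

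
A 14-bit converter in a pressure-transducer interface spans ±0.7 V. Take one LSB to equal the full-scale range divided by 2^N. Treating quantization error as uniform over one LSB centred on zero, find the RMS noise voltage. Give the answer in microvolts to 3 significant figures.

Span: 0.7 V − (-0.7 V) = 1.4 V.
Step size = 1.4/16384 V = 85.449 µV.
RMS of a uniform error over width LSB is LSB/√12 = 24.7 µV.

24.7 µV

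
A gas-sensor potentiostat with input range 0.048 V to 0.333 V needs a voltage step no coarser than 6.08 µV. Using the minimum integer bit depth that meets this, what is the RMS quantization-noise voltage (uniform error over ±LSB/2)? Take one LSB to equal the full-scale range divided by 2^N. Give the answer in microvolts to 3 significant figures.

Full-scale range = 0.333 V − (0.048 V) = 0.285 V.
Levels needed ≥ 0.285/6.08 µV = 46880. 2^16 = 65536 suffices, so N_min = 16.
LSB = 0.285 V / 2^16 = 4.3488 µV.
σ_q = LSB/√12 = 4.3488 µV/3.4641 = 1.26 µV.

1.26 µV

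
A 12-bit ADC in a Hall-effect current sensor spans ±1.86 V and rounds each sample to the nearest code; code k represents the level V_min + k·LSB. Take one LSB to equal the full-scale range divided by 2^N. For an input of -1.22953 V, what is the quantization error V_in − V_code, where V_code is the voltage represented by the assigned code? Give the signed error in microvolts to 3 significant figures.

Span: 1.86 V − (-1.86 V) = 3.72 V. LSB = 3.72 V / 2^12 ≈ 0.9082 mV.
Position in LSBs: (-1.22953 − (-1.86)) × 4096/3.72 = 694.1949; rounding gives k = 694.
V_code = V_min + k × range/2^12 = -1.86 + 694 × 3.72/4096 = -1.229707031 V.
V_in − V_code = -1.22953 − (-1.229707031) = +177 µV.

+177 µV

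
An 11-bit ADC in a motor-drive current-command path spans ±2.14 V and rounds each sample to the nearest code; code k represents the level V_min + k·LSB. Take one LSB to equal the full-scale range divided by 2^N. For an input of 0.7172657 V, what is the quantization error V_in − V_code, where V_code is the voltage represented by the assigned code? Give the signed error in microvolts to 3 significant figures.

+449 µV

Span: 2.14 V − (-2.14 V) = 4.28 V. LSB = 4.28 V / 2^11 ≈ 2.090 mV.
(V_in − V_min)/LSB = (0.7172657 − (-2.14)) × 2048/4.28 = 1367.2150 → nearest code k = 1367.
V_code = -2.14 + (1367/2048) × 4.28 = 0.7168164063 V.
V_in − V_code = 0.7172657 − (0.7168164063) = +449 µV.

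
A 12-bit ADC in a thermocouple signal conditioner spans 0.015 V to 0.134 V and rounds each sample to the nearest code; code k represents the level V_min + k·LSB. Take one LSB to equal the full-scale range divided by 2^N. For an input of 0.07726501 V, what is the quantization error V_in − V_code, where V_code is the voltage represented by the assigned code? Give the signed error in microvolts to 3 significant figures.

+5.00 µV

Full-scale range = 0.134 V − (0.015 V) = 0.119 V. LSB = 0.119 V / 2^12 ≈ 29.05 µV.
(0.07726501 − (0.015)) / LSB = 0.06226501 × 4096/0.119 = 2143.1721. Nearest integer: k = 2143.
V_code = 0.015 + (2143/4096) × 0.119 = 0.07726000977 V.
Error = V_in − V_code = 0.07726501 − (0.07726000977) = +5.00 µV.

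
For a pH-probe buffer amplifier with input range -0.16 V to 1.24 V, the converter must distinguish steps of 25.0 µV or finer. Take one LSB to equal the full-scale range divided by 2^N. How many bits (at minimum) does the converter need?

16 bits

Full-scale range = 1.24 V − (-0.16 V) = 1.4 V.
Required number of levels: 1.4/25.0 µV = 56000; smallest N with 2^N ≥ that is 16.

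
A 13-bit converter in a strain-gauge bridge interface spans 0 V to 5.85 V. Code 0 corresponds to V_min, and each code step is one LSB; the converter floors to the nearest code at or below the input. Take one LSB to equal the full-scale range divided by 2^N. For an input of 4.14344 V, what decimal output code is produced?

V_FS = 5.85 V. LSB = 5.85 V / 2^13 ≈ 0.7141 mV.
(V_in − V_min) × 2^13/range = (4.14344 − (0)) × 8192/5.85 = 5802.233.
Floor → code = 5802.

5802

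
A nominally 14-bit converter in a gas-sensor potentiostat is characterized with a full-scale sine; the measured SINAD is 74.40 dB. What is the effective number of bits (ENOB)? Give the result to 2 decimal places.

ENOB = (SINAD − 1.76) / 6.02 = (74.40 − 1.76) / 6.02 = 72.64 / 6.02 = 12.0664.

12.07 bits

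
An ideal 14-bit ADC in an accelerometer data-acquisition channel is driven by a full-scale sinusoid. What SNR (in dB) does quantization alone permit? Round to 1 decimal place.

86.0 dB

For an ideal N-bit converter with full-scale sine input, SNR = 6.02 N + 1.76 dB. SNR = 6.02 × 14 + 1.76 = 84.28 + 1.76 = 86.04 dB.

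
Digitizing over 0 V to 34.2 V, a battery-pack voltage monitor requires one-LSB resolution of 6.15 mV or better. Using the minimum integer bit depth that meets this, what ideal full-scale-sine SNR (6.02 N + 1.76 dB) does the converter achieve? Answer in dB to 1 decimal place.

80.0 dB

V_FS = 34.2 V.
Need 2^N ≥ 34.2 V / 6.15 mV = 5561 → N_min = 13.
Ideal SNR at N = 13: 6.02·13 + 1.76 = 80.0 dB.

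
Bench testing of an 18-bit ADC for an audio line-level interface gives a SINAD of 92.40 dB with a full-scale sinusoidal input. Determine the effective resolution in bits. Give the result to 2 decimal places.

15.06 bits

ENOB = (SINAD − 1.76) / 6.02 = (92.40 − 1.76) / 6.02 = 90.64 / 6.02 = 15.0565.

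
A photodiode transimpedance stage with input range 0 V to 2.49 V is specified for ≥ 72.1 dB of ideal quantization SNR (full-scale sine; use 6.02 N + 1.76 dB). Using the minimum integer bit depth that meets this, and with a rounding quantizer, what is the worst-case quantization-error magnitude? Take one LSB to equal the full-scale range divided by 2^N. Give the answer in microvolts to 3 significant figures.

Span = 2.49 V.
Required N = ⌈(72.1 − 1.76)/6.02⌉ = ⌈11.684⌉ = 12.
LSB = 2.49 V / 2^12 = 0.60791 mV.
|e|_max = LSB/2 = 304 µV.

304 µV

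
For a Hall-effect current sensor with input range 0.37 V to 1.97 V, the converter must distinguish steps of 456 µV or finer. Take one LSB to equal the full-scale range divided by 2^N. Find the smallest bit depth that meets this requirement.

12 bits

Span: 1.97 V − (0.37 V) = 1.6 V.
Need 2^N ≥ 1.6 V / 456 µV = 3509 → N_min = 12.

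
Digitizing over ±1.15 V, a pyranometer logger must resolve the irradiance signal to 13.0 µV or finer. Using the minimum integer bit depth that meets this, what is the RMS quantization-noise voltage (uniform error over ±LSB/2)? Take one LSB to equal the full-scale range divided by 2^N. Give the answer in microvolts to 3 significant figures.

Full-scale range = 1.15 V − (-1.15 V) = 2.3 V.
Required number of levels: 2.3/13.0 µV = 176920; smallest N with 2^N ≥ that is 18.
LSB = 2.3 V ÷ 2^18 = 2.3/262144 V = 8.7738 µV.
RMS noise = LSB/√12 = 2.53 µV.

2.53 µV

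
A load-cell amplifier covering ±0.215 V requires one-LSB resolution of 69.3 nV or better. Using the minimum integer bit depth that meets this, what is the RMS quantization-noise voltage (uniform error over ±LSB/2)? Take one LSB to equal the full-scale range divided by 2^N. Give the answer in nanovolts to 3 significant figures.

Range = 0.215 − (-0.215) = 0.43 V.
Levels needed ≥ 0.43/69.3 nV = 6.205e6. 2^23 = 8388608 suffices, so N_min = 23.
Step size = 0.43/8388608 V = 51.260 nV.
RMS noise = LSB/√12 = 14.8 nV.

14.8 nV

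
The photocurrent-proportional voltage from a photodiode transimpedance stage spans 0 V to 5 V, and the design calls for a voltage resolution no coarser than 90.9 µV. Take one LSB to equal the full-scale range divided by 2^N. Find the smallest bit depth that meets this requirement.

Span = 5 V.
Levels needed ≥ 5/90.9 µV = 55010. 2^16 = 65536 suffices, so N_min = 16.

16 bits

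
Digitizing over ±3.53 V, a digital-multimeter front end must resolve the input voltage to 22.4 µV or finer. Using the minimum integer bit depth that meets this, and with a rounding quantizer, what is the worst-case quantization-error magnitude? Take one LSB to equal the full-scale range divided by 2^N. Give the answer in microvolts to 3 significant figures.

Span: 3.53 V − (-3.53 V) = 7.06 V.
Need 2^N ≥ 7.06 V / 22.4 µV = 315200 → N_min = 19.
LSB = 7.06 V / 2^19 = 13.466 µV.
Max error for round-to-nearest is LSB/2 = 6.73 µV.

6.73 µV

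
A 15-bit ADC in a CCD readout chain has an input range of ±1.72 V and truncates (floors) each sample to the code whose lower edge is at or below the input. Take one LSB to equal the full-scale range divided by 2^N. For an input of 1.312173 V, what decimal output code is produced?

28883

Full-scale range = 1.72 V − (-1.72 V) = 3.44 V. LSB = 3.44 V / 2^15 ≈ 105.0 µV.
V_in − V_min = 1.312173 − (-1.72) = 3.032173 V.
Divide by LSB: 3.032173 × 32768/3.44 = 28883.2107.
Truncating gives code 28883.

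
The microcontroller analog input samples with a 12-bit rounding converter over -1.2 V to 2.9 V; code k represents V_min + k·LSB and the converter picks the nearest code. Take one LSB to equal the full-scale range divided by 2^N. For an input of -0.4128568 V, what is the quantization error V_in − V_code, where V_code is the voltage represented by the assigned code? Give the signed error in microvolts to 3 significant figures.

Span: 2.9 V − (-1.2 V) = 4.1 V. LSB = 4.1 V / 2^12 ≈ 1.001 mV.
Position in LSBs: (-0.4128568 − (-1.2)) × 4096/4.1 = 786.3753; rounding gives k = 786.
Reconstructed level: -1.2 + 786 × 4.1/4096 V = -0.4132324219 V.
Error = V_in − V_code = -0.4128568 − (-0.4132324219) = +376 µV.

+376 µV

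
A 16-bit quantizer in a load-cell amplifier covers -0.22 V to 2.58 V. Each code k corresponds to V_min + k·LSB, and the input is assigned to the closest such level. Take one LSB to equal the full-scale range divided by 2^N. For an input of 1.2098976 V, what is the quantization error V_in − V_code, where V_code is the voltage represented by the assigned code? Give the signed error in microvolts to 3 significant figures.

−9.63 µV

The full-scale span is 2.58 − (-0.22) = 2.8 V. LSB = 2.8 V / 2^16 ≈ 42.72 µV.
Position in LSBs: (1.2098976 − (-0.22)) × 65536/2.8 = 33467.7747; rounding gives k = 33468.
V_code = V_min + k × range/2^16 = -0.22 + 33468 × 2.8/65536 = 1.2099072266 V.
e = 1.2098976 − (1.2099072266) = −9.63 µV.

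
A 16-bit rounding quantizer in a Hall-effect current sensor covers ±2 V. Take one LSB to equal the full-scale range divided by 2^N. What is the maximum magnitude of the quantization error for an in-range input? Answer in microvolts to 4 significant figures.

30.52 µV

Full-scale range = 2 V − (-2 V) = 4 V.
Step size = 4/65536 V = 61.0352 µV.
Worst-case error for round-to-nearest is half an LSB: 30.52 µV.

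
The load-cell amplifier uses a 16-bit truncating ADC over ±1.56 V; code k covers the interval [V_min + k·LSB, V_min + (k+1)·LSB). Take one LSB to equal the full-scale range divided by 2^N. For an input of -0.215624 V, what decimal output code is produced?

28238

Range = 1.56 − (-1.56) = 3.12 V. LSB = 3.12 V / 2^16 ≈ 47.61 µV.
code = ⌊(V_in − V_min)/LSB⌋ = ⌊(V_in − V_min) × 2^16 / range⌋
     = ⌊(-0.215624 − (-1.56)) × 65536 / 3.12⌋ = ⌊1.344376 × 65536/3.12⌋
     = ⌊28238.790⌋ = 28238.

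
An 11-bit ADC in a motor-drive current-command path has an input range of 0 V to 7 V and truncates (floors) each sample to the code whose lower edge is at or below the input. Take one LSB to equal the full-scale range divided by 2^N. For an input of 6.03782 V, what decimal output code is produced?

1766

Full-scale range = 7 V. LSB = 7 V / 2^11 ≈ 3.418 mV.
(V_in − V_min) × 2^11/range = (6.03782 − (0)) × 2048/7 = 1766.494.
Floor → code = 1766.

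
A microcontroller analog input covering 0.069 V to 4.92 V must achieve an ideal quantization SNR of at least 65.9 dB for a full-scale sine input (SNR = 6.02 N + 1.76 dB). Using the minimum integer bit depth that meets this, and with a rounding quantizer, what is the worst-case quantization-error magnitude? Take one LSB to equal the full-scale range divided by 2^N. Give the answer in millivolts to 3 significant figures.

1.18 mV

Range = 4.92 − (0.069) = 4.851 V.
N ≥ (65.9 − 1.76)/6.02 = 10.654 → N_min = 11.
LSB = 4.851 V ÷ 2^11 = 4.851/2048 V = 2.3687 mV.
|e|_max = LSB/2 = 1.18 mV.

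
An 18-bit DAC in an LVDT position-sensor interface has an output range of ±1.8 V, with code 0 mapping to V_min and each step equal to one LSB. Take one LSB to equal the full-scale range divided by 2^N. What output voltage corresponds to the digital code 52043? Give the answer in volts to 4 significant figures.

Full-scale range = 1.8 V − (-1.8 V) = 3.6 V. LSB = 3.6 V / 2^18.
V_out = V_min + code × LSB = -1.8 V + 52043 × 3.6 V / 262144
      = -1.8 + 0.714702 = -1.08530 V.

-1.085 V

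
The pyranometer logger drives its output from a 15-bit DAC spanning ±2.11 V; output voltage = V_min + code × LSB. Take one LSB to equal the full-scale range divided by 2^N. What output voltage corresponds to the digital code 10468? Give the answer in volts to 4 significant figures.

-0.7619 V

Full-scale range = 2.11 V − (-2.11 V) = 4.22 V. LSB = 4.22 V / 2^15.
V_out = -2.11 + 10468 × (4.22/32768) V
      = -2.11 + 1.34811 = -0.761887 V.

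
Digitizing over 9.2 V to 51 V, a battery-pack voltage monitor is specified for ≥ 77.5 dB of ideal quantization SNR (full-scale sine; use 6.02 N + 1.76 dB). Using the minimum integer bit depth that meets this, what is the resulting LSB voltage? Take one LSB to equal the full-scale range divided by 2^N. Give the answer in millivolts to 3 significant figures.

5.10 mV

Span: 51 V − (9.2 V) = 41.8 V.
6.02 N + 1.76 ≥ 77.5 gives N ≥ 12.581, so the minimum integer is 13.
LSB = 41.8 V ÷ 2^13 = 41.8/8192 V = 5.10 mV.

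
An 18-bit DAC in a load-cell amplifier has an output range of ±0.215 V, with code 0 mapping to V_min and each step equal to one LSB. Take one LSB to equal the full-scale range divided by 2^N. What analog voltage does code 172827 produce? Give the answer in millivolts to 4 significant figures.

68.49 mV

Range = 0.215 − (-0.215) = 0.43 V. LSB = 0.43 V / 2^18.
Output = V_min + (172827/262144) × range = -0.215 + 0.659283 × 0.43 V
      = -0.215 V + 0.283492 V = 0.0684916 V.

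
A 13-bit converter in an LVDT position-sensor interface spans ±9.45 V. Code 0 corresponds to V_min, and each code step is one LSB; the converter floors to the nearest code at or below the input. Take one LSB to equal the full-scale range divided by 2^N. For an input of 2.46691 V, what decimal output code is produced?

The full-scale span is 9.45 − (-9.45) = 18.9 V. LSB = 18.9 V / 2^13 ≈ 2.307 mV.
code = ⌊(V_in − V_min)/LSB⌋ = ⌊(V_in − V_min) × 2^13 / range⌋
     = ⌊(2.46691 − (-9.45)) × 8192 / 18.9⌋ = ⌊11.91691 × 8192/18.9⌋
     = ⌊5165.255⌋ = 5165.

5165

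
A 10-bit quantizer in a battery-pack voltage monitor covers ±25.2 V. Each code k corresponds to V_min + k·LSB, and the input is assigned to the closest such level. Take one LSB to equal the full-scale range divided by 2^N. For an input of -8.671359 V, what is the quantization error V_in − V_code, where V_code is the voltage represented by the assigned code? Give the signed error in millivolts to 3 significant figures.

Span: 25.2 V − (-25.2 V) = 50.4 V. LSB = 50.4 V / 2^10 ≈ 49.22 mV.
Position in LSBs: (-8.671359 − (-25.2)) × 1024/50.4 = 335.8200; rounding gives k = 336.
V_code = -25.2 + (336/1024) × 50.4 = -8.662500000 V.
e = -8.671359 − (-8.662500000) = −8.86 mV.

−8.86 mV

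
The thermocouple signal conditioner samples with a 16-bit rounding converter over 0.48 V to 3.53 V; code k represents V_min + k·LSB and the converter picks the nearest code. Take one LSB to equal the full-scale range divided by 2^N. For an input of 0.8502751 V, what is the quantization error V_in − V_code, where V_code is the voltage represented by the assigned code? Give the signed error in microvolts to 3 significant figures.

Full-scale range = 3.53 V − (0.48 V) = 3.05 V. LSB = 3.05 V / 2^16 ≈ 46.54 µV.
(V_in − V_min)/LSB = (0.8502751 − (0.48)) × 65536/3.05 = 7956.1800 → nearest code k = 7956.
V_code = V_min + k × range/2^16 = 0.48 + 7956 × 3.05/65536 = 0.85026672363 V.
V_in − V_code = 0.8502751 − (0.85026672363) = +8.38 µV.

+8.38 µV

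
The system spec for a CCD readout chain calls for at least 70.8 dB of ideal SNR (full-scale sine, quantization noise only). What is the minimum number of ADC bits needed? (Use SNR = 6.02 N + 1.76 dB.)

Solving 6.02 N ≥ 70.8 − 1.76: N ≥ 11.468. Round up → N = 12.

12 bits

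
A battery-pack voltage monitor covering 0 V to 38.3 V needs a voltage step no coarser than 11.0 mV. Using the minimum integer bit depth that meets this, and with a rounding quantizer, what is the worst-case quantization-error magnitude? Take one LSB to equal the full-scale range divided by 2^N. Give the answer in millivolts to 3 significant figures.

4.68 mV

V_FS = 38.3 V.
Need 2^N ≥ 38.3 V / 11.0 mV = 3482 → N_min = 12.
LSB = 38.3 V ÷ 2^12 = 38.3/4096 V = 9.3506 mV.
Max error for round-to-nearest is LSB/2 = 4.68 mV.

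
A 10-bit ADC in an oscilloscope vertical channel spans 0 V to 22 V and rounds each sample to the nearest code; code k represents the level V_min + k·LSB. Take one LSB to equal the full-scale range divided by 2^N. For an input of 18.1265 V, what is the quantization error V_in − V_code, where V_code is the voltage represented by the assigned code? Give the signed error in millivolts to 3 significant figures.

−6.31 mV

V_FS = 22 V. LSB = 22 V / 2^10 ≈ 21.48 mV.
(18.1265 − (0)) / LSB = 18.1265 × 1024/22 = 843.7062. Nearest integer: k = 844.
Reconstructed level: 0 + 844 × 22/1024 V = 18.13281250 V.
Error = V_in − V_code = 18.1265 − (18.13281250) = −6.31 mV.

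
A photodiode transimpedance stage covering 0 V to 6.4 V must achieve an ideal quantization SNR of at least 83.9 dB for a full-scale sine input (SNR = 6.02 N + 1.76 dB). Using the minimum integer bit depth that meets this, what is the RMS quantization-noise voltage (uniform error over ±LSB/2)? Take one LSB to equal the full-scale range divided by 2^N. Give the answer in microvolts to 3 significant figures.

V_FS = 6.4 V.
N ≥ (83.9 − 1.76)/6.02 = 13.645 → N_min = 14.
LSB = 6.4 V / 2^14 = 390.63 µV.
V_rms = LSB/√12 = 113 µV.

113 µV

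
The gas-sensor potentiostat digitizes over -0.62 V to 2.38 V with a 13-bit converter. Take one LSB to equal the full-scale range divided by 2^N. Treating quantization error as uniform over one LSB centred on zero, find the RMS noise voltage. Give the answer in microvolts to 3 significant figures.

106 µV

Span: 2.38 V − (-0.62 V) = 3 V.
Step size = 3/8192 V = 366.21 µV.
V_rms = LSB/√12 = 366.21 µV / √12 = 106 µV.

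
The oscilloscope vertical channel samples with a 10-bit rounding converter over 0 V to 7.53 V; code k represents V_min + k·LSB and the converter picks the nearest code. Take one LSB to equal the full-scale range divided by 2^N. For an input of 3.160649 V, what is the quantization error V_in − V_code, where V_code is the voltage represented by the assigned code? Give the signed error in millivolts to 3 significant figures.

−1.36 mV

Span = 7.53 V. LSB = 7.53 V / 2^10 ≈ 7.354 mV.
(3.160649 − (0)) / LSB = 3.160649 × 1024/7.53 = 429.8147. Nearest integer: k = 430.
V_code = 0 + (430/1024) × 7.53 = 3.162011719 V.
Error = V_in − V_code = 3.160649 − (3.162011719) = −1.36 mV.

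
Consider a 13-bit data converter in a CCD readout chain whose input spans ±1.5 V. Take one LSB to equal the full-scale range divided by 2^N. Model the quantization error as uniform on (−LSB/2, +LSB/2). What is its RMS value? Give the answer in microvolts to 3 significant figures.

Range = 1.5 − (-1.5) = 3 V.
LSB = 3 V ÷ 2^13 = 3/8192 V = 366.21 µV.
For a uniform distribution on [−LSB/2, +LSB/2], V_rms = LSB/√12 = 366.21 µV/3.4641 = 106 µV.

106 µV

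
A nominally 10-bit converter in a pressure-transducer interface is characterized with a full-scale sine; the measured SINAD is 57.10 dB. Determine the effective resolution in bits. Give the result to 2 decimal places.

9.19 bits

ENOB = (57.10 − 1.76)/6.02 = 9.1927 bits.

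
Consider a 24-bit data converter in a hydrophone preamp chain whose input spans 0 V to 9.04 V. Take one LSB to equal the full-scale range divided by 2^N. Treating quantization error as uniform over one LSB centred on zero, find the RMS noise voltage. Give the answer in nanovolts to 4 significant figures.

Span = 9.04 V.
LSB = 9.04 V ÷ 2^24 = 9.04/16777216 V = 0.538826 µV.
σ_q = LSB/√12 = 0.538826 µV/3.4641 = 155.5 nV.

155.5 nV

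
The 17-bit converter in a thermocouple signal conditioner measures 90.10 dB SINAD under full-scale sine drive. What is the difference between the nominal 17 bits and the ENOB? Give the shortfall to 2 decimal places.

Effective bits = (90.10 − 1.76)/6.02 = 14.6744.
17 − 14.6744 = 2.33 bits below nominal.

2.33 bits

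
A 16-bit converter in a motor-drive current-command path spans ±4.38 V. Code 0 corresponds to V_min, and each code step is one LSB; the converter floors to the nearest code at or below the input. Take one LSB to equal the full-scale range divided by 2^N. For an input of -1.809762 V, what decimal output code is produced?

Span: 4.38 V − (-4.38 V) = 8.76 V. LSB = 8.76 V / 2^16 ≈ 133.7 µV.
code = ⌊(V_in − V_min)/LSB⌋ = ⌊(V_in − V_min) × 2^16 / range⌋
     = ⌊(-1.809762 − (-4.38)) × 65536 / 8.76⌋ = ⌊2.570238 × 65536/8.76⌋
     = ⌊19228.666⌋ = 19228.

19228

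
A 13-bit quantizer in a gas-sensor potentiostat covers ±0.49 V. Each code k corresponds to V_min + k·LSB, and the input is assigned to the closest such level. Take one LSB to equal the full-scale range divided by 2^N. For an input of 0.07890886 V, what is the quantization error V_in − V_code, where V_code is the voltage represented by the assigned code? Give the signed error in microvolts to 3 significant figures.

Span: 0.49 V − (-0.49 V) = 0.98 V. LSB = 0.98 V / 2^13 ≈ 119.6 µV.
Position in LSBs: (0.07890886 − (-0.49)) × 8192/0.98 = 4755.6137; rounding gives k = 4756.
V_code = -0.49 + (4756/8192) × 0.98 = 0.07895507813 V.
Error = V_in − V_code = 0.07890886 − (0.07895507813) = −46.2 µV.

−46.2 µV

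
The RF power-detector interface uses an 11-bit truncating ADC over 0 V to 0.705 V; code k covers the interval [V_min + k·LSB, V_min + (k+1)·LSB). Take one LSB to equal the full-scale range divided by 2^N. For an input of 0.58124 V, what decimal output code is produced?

Span = 0.705 V. LSB = 0.705 V / 2^11 ≈ 344.2 µV.
V_in − V_min = 0.58124 − (0) = 0.58124 V.
Divide by LSB: 0.58124 × 2048/0.705 = 1688.4816.
Truncating gives code 1688.

1688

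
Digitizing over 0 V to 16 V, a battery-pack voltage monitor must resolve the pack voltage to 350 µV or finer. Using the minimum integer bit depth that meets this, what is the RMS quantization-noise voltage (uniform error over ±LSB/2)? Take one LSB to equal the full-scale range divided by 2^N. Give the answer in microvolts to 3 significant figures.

V_FS = 16 V.
Levels needed ≥ 16/350 µV = 45710. 2^16 = 65536 suffices, so N_min = 16.
LSB = 16 V ÷ 2^16 = 16/65536 V = 244.14 µV.
V_rms = LSB/√12 = 70.5 µV.

70.5 µV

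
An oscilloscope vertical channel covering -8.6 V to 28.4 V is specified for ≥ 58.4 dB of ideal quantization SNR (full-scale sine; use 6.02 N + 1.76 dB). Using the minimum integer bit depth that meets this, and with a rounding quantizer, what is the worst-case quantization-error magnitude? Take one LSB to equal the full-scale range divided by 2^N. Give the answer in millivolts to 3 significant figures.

18.1 mV

Range = 28.4 − (-8.6) = 37 V.
6.02 N + 1.76 ≥ 58.4 gives N ≥ 9.409, so the minimum integer is 10.
LSB = 37 V ÷ 2^10 = 37/1024 V = 36.133 mV.
Half an LSB is 18.1 mV.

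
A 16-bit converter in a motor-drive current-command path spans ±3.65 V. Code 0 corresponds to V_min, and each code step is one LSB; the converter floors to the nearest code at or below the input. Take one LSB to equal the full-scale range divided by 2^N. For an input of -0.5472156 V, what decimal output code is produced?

27855

Range = 3.65 − (-3.65) = 7.3 V. LSB = 7.3 V / 2^16 ≈ 111.4 µV.
V_in − V_min = -0.5472156 − (-3.65) = 3.1027844 V.
Divide by LSB: 3.1027844 × 65536/7.3 = 27855.3532.
Truncating gives code 27855.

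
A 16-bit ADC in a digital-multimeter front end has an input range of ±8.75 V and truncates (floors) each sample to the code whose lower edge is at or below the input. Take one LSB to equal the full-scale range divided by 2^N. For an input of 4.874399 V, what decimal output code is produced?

51022

Full-scale range = 8.75 V − (-8.75 V) = 17.5 V. LSB = 17.5 V / 2^16 ≈ 267.0 µV.
V_in − V_min = 4.874399 − (-8.75) = 13.624399 V.
Divide by LSB: 13.624399 × 65536/17.5 = 51022.2064.
Truncating gives code 51022.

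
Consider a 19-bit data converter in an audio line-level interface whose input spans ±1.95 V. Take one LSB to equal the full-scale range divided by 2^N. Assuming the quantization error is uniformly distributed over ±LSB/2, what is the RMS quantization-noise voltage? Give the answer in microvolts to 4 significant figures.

2.147 µV

The full-scale span is 1.95 − (-1.95) = 3.9 V.
LSB = 3.9 V / 2^19 = 7.43866 µV.
V_rms = LSB/√12 = 7.43866 µV / √12 = 2.147 µV.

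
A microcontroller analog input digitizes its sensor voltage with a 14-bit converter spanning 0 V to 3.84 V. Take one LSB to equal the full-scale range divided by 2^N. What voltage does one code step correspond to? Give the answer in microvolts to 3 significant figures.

234 µV

Span = 3.84 V.
Number of codes = 2^14 = 16384.
One LSB is 3.84 V / 16384 = 234 µV.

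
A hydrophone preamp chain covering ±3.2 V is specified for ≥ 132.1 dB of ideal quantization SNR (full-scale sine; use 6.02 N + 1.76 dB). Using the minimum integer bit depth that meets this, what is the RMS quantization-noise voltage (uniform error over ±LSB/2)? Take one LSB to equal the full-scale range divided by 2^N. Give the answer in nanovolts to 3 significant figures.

440 nV

Span: 3.2 V − (-3.2 V) = 6.4 V.
N ≥ (132.1 − 1.76)/6.02 = 21.651 → N_min = 22.
Step size = 6.4/4194304 V = 1.5259 µV.
σ_q = LSB/√12 = 1.5259 µV/3.4641 = 440 nV.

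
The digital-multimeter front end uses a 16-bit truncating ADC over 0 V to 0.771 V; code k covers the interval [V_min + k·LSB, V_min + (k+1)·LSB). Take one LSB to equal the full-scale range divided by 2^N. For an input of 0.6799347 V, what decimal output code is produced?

57795

Span = 0.771 V. LSB = 0.771 V / 2^16 ≈ 11.76 µV.
(V_in − V_min) × 2^16/range = (0.6799347 − (0)) × 65536/0.771 = 57795.331.
Floor → code = 57795.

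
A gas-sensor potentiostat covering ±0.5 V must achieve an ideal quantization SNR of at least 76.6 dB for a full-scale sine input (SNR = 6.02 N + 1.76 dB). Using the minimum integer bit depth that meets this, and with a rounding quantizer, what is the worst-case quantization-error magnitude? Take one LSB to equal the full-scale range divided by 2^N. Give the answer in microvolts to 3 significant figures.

Span: 0.5 V − (-0.5 V) = 1 V.
Required N = ⌈(76.6 − 1.76)/6.02⌉ = ⌈12.432⌉ = 13.
LSB = 1 V ÷ 2^13 = 1/8192 V = 122.07 µV.
Half an LSB is 61.0 µV.

61.0 µV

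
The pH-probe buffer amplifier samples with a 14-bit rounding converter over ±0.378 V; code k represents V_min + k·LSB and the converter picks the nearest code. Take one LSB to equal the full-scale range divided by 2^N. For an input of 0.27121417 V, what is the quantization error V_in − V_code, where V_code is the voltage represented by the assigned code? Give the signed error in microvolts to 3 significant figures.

−11.9 µV

Full-scale range = 0.378 V − (-0.378 V) = 0.756 V. LSB = 0.756 V / 2^14 ≈ 46.14 µV.
Position in LSBs: (0.27121417 − (-0.378)) × 16384/0.756 = 14069.7420; rounding gives k = 14070.
Reconstructed level: -0.378 + 14070 × 0.756/16384 V = 0.27122607422 V.
e = 0.27121417 − (0.27122607422) = −11.9 µV.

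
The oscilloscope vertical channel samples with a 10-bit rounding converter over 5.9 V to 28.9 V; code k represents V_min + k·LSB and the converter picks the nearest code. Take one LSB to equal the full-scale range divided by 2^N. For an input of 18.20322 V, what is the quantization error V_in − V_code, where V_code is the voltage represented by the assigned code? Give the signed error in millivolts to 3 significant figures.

−5.37 mV

Range = 28.9 − (5.9) = 23 V. LSB = 23 V / 2^10 ≈ 22.46 mV.
(V_in − V_min)/LSB = (18.20322 − (5.9)) × 1024/23 = 547.7608 → nearest code k = 548.
V_code = V_min + k × range/2^10 = 5.9 + 548 × 23/1024 = 18.20859375 V.
V_in − V_code = 18.20322 − (18.20859375) = −5.37 mV.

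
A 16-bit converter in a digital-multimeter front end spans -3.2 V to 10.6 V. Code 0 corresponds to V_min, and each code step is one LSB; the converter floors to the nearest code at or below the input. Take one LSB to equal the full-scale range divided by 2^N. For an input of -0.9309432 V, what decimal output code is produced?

Range = 10.6 − (-3.2) = 13.8 V. LSB = 13.8 V / 2^16 ≈ 210.6 µV.
code = ⌊(V_in − V_min)/LSB⌋ = ⌊(V_in − V_min) × 2^16 / range⌋
     = ⌊(-0.9309432 − (-3.2)) × 65536 / 13.8⌋ = ⌊2.2690568 × 65536/13.8⌋
     = ⌊10775.718⌋ = 10775.

10775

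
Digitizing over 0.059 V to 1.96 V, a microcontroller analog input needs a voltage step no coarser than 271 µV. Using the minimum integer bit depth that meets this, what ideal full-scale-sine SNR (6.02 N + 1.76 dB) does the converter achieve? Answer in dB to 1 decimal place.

80.0 dB

The full-scale span is 1.96 − (0.059) = 1.901 V.
Required number of levels: 1.901/271 µV = 7014.8; smallest N with 2^N ≥ that is 13.
6.02(13) + 1.76 = 80.02 dB.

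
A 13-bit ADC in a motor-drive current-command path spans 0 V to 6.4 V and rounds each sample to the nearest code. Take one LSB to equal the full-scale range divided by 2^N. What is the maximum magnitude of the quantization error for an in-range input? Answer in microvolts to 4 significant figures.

V_FS = 6.4 V.
LSB = 6.4 V / 2^13 = 0.781250 mV.
A rounding quantizer has |error| ≤ LSB/2 = 390.6 µV.

390.6 µV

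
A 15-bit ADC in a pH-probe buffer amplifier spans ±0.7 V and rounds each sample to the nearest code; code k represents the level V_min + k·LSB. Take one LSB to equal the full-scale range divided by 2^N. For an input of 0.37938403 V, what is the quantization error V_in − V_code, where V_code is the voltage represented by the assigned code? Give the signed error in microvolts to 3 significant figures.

The full-scale span is 0.7 − (-0.7) = 1.4 V. LSB = 1.4 V / 2^15 ≈ 42.72 µV.
(0.37938403 − (-0.7)) / LSB = 1.07938403 × 32768/1.4 = 25263.7542. Nearest integer: k = 25264.
V_code = -0.7 + (25264/32768) × 1.4 = 0.37939453125 V.
e = 0.37938403 − (0.37939453125) = −10.5 µV.

−10.5 µV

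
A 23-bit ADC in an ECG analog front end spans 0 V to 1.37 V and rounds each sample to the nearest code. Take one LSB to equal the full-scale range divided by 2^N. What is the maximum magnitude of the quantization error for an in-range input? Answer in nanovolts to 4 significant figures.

Span = 1.37 V.
One LSB is 1.37 V / 8388608 = 163.317 nV.
|e|_max = LSB/2 = 81.66 nV.

81.66 nV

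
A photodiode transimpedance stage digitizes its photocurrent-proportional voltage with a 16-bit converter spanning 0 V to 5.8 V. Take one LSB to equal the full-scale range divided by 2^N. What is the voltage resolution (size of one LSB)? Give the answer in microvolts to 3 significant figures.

Span = 5.8 V.
There are 2^16 = 65536 steps.
One LSB is 5.8 V / 65536 = 88.5 µV.

88.5 µV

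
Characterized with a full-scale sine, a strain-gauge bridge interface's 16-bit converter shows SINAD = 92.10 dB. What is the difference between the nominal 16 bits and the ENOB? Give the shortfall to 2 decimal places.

N_eff = (92.10 − 1.76)/6.02 = 15.0066 bits.
Shortfall = 16 − 15.0066 = 0.9934 bits.

0.99 bits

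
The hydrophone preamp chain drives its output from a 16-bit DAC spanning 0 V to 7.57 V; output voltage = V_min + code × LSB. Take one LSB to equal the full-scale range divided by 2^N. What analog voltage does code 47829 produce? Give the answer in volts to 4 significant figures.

5.525 V

Range is 7.57 V. LSB = 7.57 V / 2^16.
V_out = 0 + 47829 × (7.57/65536) V
      = 0 + 5.52468 = 5.52468 V.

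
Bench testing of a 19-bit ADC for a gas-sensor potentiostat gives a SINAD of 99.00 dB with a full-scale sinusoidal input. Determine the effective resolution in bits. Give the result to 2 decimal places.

16.15 bits

ENOB = (SINAD − 1.76) / 6.02 = (99.00 − 1.76) / 6.02 = 97.24 / 6.02 = 16.1528.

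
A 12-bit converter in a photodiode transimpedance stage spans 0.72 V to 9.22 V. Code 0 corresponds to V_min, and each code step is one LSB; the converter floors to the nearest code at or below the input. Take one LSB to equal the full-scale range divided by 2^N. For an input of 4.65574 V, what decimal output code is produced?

1896

The full-scale span is 9.22 − (0.72) = 8.5 V. LSB = 8.5 V / 2^12 ≈ 2.075 mV.
(V_in − V_min) × 2^12/range = (4.65574 − (0.72)) × 4096/8.5 = 1896.564.
Floor → code = 1896.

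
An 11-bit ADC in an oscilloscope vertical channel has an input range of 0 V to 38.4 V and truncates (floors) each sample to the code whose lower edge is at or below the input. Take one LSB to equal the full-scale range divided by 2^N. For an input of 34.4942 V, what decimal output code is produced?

1839

Full-scale range = 38.4 V. LSB = 38.4 V / 2^11 ≈ 18.75 mV.
(V_in − V_min) × 2^11/range = (34.4942 − (0)) × 2048/38.4 = 1839.691.
Floor → code = 1839.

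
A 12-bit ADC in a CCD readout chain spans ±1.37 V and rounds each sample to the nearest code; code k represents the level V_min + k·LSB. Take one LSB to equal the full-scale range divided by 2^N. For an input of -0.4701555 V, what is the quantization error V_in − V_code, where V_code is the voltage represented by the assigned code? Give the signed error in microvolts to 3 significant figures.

+113 µV

The full-scale span is 1.37 − (-1.37) = 2.74 V. LSB = 2.74 V / 2^12 ≈ 0.6689 mV.
Position in LSBs: (-0.4701555 − (-1.37)) × 4096/2.74 = 1345.1690; rounding gives k = 1345.
V_code = -1.37 + (1345/4096) × 2.74 = -0.4702685547 V.
e = -0.4701555 − (-0.4702685547) = +113 µV.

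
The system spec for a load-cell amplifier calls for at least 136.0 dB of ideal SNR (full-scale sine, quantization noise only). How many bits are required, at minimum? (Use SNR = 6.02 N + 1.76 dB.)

Required N = ⌈(136.0 − 1.76)/6.02⌉ = ⌈22.299⌉ = 23.

23 bits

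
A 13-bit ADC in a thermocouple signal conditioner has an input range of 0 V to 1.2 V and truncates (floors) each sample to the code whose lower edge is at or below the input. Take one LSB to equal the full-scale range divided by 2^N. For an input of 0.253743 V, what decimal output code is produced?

Full-scale range = 1.2 V. LSB = 1.2 V / 2^13 ≈ 146.5 µV.
code = ⌊(V_in − V_min)/LSB⌋ = ⌊(V_in − V_min) × 2^13 / range⌋
     = ⌊(0.253743 − (0)) × 8192 / 1.2⌋ = ⌊0.253743 × 8192/1.2⌋
     = ⌊1732.219⌋ = 1732.

1732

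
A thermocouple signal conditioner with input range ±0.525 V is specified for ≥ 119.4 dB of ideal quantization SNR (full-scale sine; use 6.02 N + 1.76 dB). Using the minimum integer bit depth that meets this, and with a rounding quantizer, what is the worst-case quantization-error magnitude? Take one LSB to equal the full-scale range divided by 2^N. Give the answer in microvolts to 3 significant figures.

Span: 0.525 V − (-0.525 V) = 1.05 V.
6.02 N + 1.76 ≥ 119.4 gives N ≥ 19.542, so the minimum integer is 20.
LSB = 1.05 V ÷ 2^20 = 1.05/1048576 V = 1.0014 µV.
Max error for round-to-nearest is LSB/2 = 0.501 µV.

0.501 µV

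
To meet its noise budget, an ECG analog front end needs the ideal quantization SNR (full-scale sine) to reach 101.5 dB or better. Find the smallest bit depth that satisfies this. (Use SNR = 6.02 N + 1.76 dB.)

Required N = ⌈(101.5 − 1.76)/6.02⌉ = ⌈16.568⌉ = 17.

17 bits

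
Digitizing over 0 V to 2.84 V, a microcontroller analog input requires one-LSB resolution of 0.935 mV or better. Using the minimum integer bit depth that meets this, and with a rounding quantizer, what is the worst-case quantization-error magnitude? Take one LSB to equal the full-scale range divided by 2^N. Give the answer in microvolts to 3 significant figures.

347 µV

Full-scale range = 2.84 V.
Required number of levels: 2.84/0.935 mV = 3037.4; smallest N with 2^N ≥ that is 12.
LSB = 2.84 V ÷ 2^12 = 2.84/4096 V = 0.69336 mV.
Half an LSB is 347 µV.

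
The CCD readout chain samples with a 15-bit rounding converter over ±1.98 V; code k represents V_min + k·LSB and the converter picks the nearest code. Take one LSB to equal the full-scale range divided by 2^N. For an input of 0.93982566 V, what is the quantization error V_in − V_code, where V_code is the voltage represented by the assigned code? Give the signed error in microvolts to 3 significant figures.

−21.8 µV

The full-scale span is 1.98 − (-1.98) = 3.96 V. LSB = 3.96 V / 2^15 ≈ 120.8 µV.
(V_in − V_min)/LSB = (0.93982566 − (-1.98)) × 32768/3.96 = 24160.8200 → nearest code k = 24161.
Reconstructed level: -1.98 + 24161 × 3.96/32768 V = 0.93984741211 V.
V_in − V_code = 0.93982566 − (0.93984741211) = −21.8 µV.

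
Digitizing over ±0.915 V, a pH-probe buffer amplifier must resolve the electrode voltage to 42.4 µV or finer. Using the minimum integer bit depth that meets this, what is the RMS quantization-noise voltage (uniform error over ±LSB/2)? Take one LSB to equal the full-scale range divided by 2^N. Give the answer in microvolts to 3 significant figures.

Full-scale range = 0.915 V − (-0.915 V) = 1.83 V.
Need 2^N ≥ 1.83 V / 42.4 µV = 43160 → N_min = 16.
Step size = 1.83/65536 V = 27.924 µV.
σ_q = LSB/√12 = 27.924 µV/3.4641 = 8.06 µV.

8.06 µV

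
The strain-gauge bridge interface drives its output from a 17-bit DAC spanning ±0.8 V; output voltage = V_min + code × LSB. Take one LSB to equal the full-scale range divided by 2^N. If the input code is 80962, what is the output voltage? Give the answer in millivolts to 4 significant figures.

The full-scale span is 0.8 − (-0.8) = 1.6 V. LSB = 1.6 V / 2^17.
V_out = V_min + code × LSB = -0.8 V + 80962 × 1.6 V / 131072
      = -0.8 + 0.988306 = 0.188306 V.

188.3 mV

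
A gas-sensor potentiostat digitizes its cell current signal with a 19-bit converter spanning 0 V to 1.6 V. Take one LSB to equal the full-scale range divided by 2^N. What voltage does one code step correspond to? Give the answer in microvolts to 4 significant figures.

Full-scale range = 1.6 V.
Number of codes = 2^19 = 524288.
LSB = 1.6 V ÷ 2^19 = 1.6/524288 V = 3.052 µV.

3.052 µV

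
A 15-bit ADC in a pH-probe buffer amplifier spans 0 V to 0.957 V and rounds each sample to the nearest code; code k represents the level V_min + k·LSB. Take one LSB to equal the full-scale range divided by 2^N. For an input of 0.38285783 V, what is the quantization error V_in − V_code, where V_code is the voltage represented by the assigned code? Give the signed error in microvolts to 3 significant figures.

V_FS = 0.957 V. LSB = 0.957 V / 2^15 ≈ 29.21 µV.
(0.38285783 − (0)) / LSB = 0.38285783 × 32768/0.957 = 13109.1801. Nearest integer: k = 13109.
V_code = V_min + k × range/2^15 = 0 + 13109 × 0.957/32768 = 0.38285256958 V.
e = 0.38285783 − (0.38285256958) = +5.26 µV.

+5.26 µV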